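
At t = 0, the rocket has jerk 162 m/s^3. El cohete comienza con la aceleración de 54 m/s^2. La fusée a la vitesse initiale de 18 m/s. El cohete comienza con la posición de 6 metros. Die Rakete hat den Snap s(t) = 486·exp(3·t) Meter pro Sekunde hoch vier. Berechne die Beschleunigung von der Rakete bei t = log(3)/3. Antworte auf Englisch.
To find the answer, we compute 2 integrals of s(t) = 486·exp(3·t). Taking ∫s(t)dt and applying j(0) = 162, we find j(t) = 162·exp(3·t). Finding the integral of j(t) and using a(0) = 54: a(t) = 54·exp(3·t). We have acceleration a(t) = 54·exp(3·t). Substituting t = log(3)/3: a(log(3)/3) = 162.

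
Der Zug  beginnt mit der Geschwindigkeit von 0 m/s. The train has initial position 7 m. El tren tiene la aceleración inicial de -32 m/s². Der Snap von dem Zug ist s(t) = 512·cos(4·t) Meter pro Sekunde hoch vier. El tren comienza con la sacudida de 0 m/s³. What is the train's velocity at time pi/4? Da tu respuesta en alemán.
Um dies zu lösen, müssen wir 3 Stammfunktionen unserer Gleichung für den Snap s(t) = 512·cos(4·t) finden. Die Stammfunktion von dem Snap, mit j(0) = 0, ergibt den Ruck: j(t) = 128·sin(4·t). Mit ∫j(t)dt und Anwendung von a(0) = -32, finden wir a(t) = -32·cos(4·t). Die Stammfunktion von der Beschleunigung, mit v(0) = 0, ergibt die Geschwindigkeit: v(t) = -8·sin(4·t). Wir haben die Geschwindigkeit v(t) = -8·sin(4·t). Durch Einsetzen von t = pi/4: v(pi/4) = 0.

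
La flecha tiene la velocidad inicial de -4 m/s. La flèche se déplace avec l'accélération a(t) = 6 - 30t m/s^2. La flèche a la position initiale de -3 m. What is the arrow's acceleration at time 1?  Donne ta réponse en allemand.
Mit a(t) = 6 - 30·t und Einsetzen von t = 1, finden wir a = -24.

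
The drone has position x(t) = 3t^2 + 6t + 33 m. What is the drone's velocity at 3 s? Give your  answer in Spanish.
Para resolver esto, necesitamos tomar 1 derivada de nuestra ecuación de la posición x(t) = 3·t^2 + 6·t + 33. La derivada de la posición da la velocidad: v(t) = 6·t + 6. Usando v(t) = 6·t + 6 y sustituyendo t = 3, encontramos v = 24.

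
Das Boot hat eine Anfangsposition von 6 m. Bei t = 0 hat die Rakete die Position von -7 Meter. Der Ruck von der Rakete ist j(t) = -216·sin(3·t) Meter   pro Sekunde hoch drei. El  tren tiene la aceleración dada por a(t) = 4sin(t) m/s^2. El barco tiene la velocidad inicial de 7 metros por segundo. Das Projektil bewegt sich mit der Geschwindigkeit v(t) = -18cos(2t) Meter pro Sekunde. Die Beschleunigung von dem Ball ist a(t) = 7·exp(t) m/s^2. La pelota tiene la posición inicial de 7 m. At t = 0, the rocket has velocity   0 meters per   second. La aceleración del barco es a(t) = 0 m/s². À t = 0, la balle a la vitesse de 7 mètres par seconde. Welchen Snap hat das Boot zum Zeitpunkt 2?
Wir müssen unsere Gleichung für die Beschleunigung a(t) = 0 2-mal ableiten. Durch Ableiten von der Beschleunigung erhalten wir den Ruck: j(t) = 0. Durch Ableiten von dem Ruck erhalten wir den Snap: s(t) = 0. Mit s(t) = 0 und Einsetzen von t = 2, finden wir s = 0.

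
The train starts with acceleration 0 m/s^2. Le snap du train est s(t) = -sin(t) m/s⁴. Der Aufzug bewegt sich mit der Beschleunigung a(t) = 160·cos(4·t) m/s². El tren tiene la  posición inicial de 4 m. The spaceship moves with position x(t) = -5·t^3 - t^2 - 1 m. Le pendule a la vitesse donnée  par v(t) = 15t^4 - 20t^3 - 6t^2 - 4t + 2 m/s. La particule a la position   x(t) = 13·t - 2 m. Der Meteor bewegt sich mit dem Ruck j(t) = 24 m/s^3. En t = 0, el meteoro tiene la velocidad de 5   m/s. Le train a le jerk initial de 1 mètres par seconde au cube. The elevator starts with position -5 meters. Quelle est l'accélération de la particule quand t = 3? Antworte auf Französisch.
Pour résoudre ceci, nous devons prendre 2 dérivées de notre équation de la position x(t) = 13·t - 2. En dérivant la position, nous obtenons la vitesse: v(t) = 13. En dérivant la vitesse, nous obtenons l'accélération: a(t) = 0. De l'équation de l'accélération a(t) = 0, nous substituons t = 3 pour obtenir a = 0.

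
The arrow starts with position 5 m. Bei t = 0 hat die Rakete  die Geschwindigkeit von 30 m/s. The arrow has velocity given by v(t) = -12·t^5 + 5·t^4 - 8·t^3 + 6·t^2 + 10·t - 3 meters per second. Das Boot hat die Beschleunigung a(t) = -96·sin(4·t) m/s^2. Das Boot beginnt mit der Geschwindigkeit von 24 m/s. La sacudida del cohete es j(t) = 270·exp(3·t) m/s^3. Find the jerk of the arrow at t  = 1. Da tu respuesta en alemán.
Wir müssen unsere Gleichung für die Geschwindigkeit v(t) = -12·t^5 + 5·t^4 - 8·t^3 + 6·t^2 + 10·t - 3 2-mal ableiten. Durch Ableiten von der Geschwindigkeit erhalten wir die Beschleunigung: a(t) = -60·t^4 + 20·t^3 - 24·t^2 + 12·t + 10. Mit d/dt von a(t) finden wir j(t) = -240·t^3 + 60·t^2 - 48·t + 12. Aus der Gleichung für den Ruck j(t) = -240·t^3 + 60·t^2 - 48·t + 12, setzen wir t = 1 ein und erhalten j = -216.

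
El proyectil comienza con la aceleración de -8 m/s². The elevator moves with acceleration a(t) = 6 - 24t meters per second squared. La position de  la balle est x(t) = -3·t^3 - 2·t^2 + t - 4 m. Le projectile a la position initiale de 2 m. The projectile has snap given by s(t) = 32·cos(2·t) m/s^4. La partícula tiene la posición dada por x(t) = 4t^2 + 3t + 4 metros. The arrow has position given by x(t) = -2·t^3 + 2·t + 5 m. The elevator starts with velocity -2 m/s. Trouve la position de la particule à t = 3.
En utilisant x(t) = 4·t^2 + 3·t + 4 et en substituant t = 3, nous trouvons x = 49.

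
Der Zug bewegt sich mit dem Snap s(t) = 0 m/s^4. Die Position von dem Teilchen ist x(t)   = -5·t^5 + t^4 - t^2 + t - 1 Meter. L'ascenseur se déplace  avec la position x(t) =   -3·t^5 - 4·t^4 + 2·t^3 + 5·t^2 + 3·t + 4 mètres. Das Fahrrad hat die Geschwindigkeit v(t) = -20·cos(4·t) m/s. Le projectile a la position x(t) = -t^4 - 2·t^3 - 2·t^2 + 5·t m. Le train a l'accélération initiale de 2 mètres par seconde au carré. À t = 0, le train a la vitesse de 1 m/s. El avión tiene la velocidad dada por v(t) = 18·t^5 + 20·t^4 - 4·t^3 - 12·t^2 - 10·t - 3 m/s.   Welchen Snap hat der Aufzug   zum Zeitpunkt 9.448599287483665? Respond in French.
En partant de la position x(t) = -3·t^5 - 4·t^4 + 2·t^3 + 5·t^2 + 3·t + 4, nous prenons 4 dérivées. En dérivant la position, nous obtenons la vitesse: v(t) = -15·t^4 - 16·t^3 + 6·t^2 + 10·t + 3. En prenant d/dt de v(t), nous trouvons a(t) = -60·t^3 - 48·t^2 + 12·t + 10. En prenant d/dt de a(t), nous trouvons j(t) = -180·t^2 - 96·t + 12. La dérivée du jerk donne le snap: s(t) = -360·t - 96. Nous avons le snap s(t) = -360·t - 96. En substituant t = 9.448599287483665: s(9.448599287483665) = -3497.49574349412.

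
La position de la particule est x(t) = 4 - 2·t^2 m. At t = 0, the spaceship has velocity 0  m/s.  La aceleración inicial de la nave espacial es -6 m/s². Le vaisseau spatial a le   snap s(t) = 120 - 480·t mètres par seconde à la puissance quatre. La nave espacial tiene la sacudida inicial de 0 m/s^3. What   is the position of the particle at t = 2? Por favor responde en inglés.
We have position x(t) = 4 - 2·t^2. Substituting t = 2: x(2) = -4.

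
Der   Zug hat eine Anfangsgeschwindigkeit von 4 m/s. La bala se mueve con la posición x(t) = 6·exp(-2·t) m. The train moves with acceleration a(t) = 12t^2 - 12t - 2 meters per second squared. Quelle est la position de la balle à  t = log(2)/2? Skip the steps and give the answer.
La position à t = log(2)/2 est x = 3.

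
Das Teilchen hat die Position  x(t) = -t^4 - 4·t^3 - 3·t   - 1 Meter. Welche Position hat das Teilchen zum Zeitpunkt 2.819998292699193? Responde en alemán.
Mit x(t) = -t^4 - 4·t^3 - 3·t - 1 und Einsetzen von t = 2.819998292699193, finden wir x = -162.403416562541.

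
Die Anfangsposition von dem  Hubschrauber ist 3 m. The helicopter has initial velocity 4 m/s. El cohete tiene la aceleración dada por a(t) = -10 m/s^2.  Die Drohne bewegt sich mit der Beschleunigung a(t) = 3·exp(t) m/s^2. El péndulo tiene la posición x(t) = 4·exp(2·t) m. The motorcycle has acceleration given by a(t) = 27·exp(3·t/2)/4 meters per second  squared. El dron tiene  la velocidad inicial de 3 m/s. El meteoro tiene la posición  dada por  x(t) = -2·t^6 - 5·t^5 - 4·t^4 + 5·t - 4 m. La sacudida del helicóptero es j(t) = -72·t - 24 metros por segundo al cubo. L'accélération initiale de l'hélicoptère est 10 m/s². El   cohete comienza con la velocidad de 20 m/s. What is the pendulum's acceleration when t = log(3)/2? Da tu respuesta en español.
Partiendo de la posición x(t) = 4·exp(2·t), tomamos 2 derivadas. Derivando la posición, obtenemos la velocidad: v(t) = 8·exp(2·t). Tomando d/dt de v(t), encontramos a(t) = 16·exp(2·t). De la ecuación de la aceleración a(t) = 16·exp(2·t), sustituimos t = log(3)/2 para obtener a = 48.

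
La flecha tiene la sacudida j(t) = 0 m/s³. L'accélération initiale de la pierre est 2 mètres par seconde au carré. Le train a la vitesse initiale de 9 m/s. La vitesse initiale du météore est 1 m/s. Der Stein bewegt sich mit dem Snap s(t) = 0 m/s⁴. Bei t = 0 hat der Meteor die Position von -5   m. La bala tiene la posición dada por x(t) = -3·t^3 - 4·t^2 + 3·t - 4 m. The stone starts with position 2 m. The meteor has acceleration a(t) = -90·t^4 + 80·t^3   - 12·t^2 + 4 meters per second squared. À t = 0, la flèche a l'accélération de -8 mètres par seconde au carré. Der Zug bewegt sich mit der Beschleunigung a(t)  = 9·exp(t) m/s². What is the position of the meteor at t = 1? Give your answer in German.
Ausgehend von der Beschleunigung a(t) = -90·t^4 + 80·t^3 - 12·t^2 + 4, nehmen wir 2 Stammfunktionen. Die Stammfunktion von der Beschleunigung, mit v(0) = 1, ergibt die Geschwindigkeit: v(t) = -18·t^5 + 20·t^4 - 4·t^3 + 4·t + 1. Durch Integration von der Geschwindigkeit und Verwendung der Anfangsbedingung x(0) = -5, erhalten wir x(t) = -3·t^6 + 4·t^5 - t^4 + 2·t^2 + t - 5. Mit x(t) = -3·t^6 + 4·t^5 - t^4 + 2·t^2 + t - 5 und Einsetzen von t = 1, finden wir x = -2.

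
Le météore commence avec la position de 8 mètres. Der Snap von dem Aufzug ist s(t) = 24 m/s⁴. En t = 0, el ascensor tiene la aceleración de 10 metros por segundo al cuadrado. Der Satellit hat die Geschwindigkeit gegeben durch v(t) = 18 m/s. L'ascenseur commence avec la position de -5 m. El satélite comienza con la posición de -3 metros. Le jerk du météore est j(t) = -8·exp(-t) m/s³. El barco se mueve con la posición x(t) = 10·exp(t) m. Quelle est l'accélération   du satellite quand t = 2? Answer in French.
Pour résoudre ceci, nous devons prendre 1 dérivée de notre équation de la vitesse v(t) = 18. La dérivée de la vitesse donne l'accélération: a(t) = 0. Nous avons l'accélération a(t) = 0. En substituant t = 2: a(2) = 0.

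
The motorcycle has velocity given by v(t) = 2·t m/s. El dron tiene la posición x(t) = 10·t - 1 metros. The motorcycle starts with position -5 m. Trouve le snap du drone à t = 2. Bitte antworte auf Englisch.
We must differentiate our position equation x(t) = 10·t - 1 4 times. The derivative of position gives velocity: v(t) = 10. Taking d/dt of v(t), we find a(t) = 0. Taking d/dt of a(t), we find j(t) = 0. The derivative of jerk gives snap: s(t) = 0. We have snap s(t) = 0. Substituting t = 2: s(2) = 0.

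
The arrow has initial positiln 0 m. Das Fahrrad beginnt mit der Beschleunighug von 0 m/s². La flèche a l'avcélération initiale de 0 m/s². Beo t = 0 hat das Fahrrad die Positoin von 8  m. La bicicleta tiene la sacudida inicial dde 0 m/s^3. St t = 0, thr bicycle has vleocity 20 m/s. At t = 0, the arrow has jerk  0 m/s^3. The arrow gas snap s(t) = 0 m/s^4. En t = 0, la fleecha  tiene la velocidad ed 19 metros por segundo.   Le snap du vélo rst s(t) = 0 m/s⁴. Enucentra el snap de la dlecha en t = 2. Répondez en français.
Nous avons le snap s(t) = 0. En substituant t = 2: s(2) = 0.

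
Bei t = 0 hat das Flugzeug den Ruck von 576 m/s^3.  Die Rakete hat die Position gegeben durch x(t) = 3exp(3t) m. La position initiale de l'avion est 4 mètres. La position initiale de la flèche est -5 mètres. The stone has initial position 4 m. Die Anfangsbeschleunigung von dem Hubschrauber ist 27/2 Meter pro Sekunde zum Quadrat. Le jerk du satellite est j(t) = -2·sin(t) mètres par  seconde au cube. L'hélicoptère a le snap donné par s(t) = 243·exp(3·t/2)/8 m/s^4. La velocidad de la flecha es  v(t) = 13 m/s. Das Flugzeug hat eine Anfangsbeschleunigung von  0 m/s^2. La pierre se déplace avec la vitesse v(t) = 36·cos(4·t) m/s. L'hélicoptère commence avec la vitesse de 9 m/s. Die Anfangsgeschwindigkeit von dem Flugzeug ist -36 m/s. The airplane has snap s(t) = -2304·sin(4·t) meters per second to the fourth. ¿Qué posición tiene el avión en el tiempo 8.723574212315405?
Debemos encontrar la integral de nuestra ecuación del snap s(t) = -2304·sin(4·t) 4 veces. La integral del snap es la sacudida. Usando j(0) = 576, obtenemos j(t) = 576·cos(4·t). Tomando ∫j(t)dt y aplicando a(0) = 0, encontramos a(t) = 144·sin(4·t). La antiderivada de la aceleración es la velocidad. Usando v(0) = -36, obtenemos v(t) = -36·cos(4·t). La antiderivada de la velocidad, con x(0) = 4, da la posición: x(t) = 4 - 9·sin(4·t). De la ecuación de la posición x(t) = 4 - 9·sin(4·t), sustituimos t = 8.723574212315405 para obtener x = 6.97402740765837.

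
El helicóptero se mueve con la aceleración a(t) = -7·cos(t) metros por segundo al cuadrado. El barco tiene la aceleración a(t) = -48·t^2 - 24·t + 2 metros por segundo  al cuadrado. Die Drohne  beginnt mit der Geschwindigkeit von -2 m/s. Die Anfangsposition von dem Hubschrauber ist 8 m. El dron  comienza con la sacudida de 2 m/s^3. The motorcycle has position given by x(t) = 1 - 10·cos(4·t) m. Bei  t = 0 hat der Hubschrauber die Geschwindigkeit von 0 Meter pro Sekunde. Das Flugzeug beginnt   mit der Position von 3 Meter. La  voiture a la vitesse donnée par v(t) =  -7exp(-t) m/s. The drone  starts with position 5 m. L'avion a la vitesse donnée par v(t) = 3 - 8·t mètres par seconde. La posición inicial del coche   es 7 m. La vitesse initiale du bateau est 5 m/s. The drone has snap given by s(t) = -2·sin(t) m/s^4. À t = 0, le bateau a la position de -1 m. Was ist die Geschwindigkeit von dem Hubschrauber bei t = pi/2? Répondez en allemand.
Um dies zu lösen, müssen wir 1 Integral unserer Gleichung für die Beschleunigung a(t) = -7·cos(t) finden. Durch Integration von der Beschleunigung und Verwendung der Anfangsbedingung v(0) = 0, erhalten wir v(t) = -7·sin(t). Aus der Gleichung für die Geschwindigkeit v(t) = -7·sin(t), setzen wir t = pi/2 ein und erhalten v = -7.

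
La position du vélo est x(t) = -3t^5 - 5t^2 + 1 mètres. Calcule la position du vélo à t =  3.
En utilisant x(t) = -3·t^5 - 5·t^2 + 1 et en substituant t = 3, nous trouvons x = -773.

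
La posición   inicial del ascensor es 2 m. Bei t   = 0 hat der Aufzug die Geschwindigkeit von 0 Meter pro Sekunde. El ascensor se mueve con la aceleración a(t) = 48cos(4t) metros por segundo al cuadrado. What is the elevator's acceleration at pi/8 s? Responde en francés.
De l'équation de l'accélération a(t) = 48·cos(4·t), nous substituons t = pi/8 pour obtenir a = 0.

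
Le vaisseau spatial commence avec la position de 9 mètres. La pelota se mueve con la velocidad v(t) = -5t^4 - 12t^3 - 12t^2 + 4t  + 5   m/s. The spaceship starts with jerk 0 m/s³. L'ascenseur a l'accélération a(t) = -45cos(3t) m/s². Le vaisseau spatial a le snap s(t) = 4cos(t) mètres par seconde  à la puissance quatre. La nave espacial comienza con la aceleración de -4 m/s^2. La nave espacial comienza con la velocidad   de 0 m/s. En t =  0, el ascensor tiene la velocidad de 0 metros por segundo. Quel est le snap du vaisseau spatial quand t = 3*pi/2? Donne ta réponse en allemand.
Aus der Gleichung für den Snap s(t) = 4·cos(t), setzen wir t = 3*pi/2 ein und erhalten s = 0.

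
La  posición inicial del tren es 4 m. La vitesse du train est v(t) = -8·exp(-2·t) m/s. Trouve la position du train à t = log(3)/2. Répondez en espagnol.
Partiendo de la velocidad v(t) = -8·exp(-2·t), tomamos 1 integral. La integral de la velocidad, con x(0) = 4, da la posición: x(t) = 4·exp(-2·t). Tenemos la posición x(t) = 4·exp(-2·t). Sustituyendo t = log(3)/2: x(log(3)/2) = 4/3.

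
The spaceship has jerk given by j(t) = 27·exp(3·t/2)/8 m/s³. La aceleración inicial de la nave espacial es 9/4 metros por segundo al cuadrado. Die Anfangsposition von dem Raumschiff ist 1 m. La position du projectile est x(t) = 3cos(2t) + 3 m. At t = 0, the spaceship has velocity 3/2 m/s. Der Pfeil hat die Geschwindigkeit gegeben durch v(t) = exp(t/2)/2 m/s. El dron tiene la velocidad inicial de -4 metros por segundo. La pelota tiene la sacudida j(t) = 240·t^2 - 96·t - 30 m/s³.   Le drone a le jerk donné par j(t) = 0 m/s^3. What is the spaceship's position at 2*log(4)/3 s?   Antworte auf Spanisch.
Para resolver esto, necesitamos tomar 3 antiderivadas de nuestra ecuación de la sacudida j(t) = 27·exp(3·t/2)/8. La integral de la sacudida, con a(0) = 9/4, da la aceleración: a(t) = 9·exp(3·t/2)/4. Tomando ∫a(t)dt y aplicando v(0) = 3/2, encontramos v(t) = 3·exp(3·t/2)/2. Tomando ∫v(t)dt y aplicando x(0) = 1, encontramos x(t) = exp(3·t/2). De la ecuación de la posición x(t) = exp(3·t/2), sustituimos t = 2*log(4)/3 para obtener x = 4.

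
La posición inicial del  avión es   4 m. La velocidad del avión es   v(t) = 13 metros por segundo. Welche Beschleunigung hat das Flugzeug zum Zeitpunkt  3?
Ausgehend von der Geschwindigkeit v(t) = 13, nehmen wir 1 Ableitung. Mit d/dt von v(t) finden wir a(t) = 0. Aus der Gleichung für die Beschleunigung a(t) = 0, setzen wir t = 3 ein und erhalten a = 0.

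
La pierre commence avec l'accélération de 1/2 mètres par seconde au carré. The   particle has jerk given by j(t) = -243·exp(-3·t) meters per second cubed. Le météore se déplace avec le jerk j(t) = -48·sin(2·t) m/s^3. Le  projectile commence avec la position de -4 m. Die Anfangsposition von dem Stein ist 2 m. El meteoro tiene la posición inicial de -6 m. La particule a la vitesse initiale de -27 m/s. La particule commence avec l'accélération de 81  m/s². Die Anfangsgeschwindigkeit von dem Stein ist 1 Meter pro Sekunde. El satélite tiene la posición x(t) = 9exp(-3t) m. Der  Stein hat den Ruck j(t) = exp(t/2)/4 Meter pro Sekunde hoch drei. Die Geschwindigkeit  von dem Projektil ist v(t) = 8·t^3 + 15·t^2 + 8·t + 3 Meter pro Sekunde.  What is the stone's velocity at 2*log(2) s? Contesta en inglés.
To find the answer, we compute 2 antiderivatives of j(t) = exp(t/2)/4. The antiderivative of jerk, with a(0) = 1/2, gives acceleration: a(t) = exp(t/2)/2. The antiderivative of acceleration is velocity. Using v(0) = 1, we get v(t) = exp(t/2). Using v(t) = exp(t/2) and substituting t = 2*log(2), we find v = 2.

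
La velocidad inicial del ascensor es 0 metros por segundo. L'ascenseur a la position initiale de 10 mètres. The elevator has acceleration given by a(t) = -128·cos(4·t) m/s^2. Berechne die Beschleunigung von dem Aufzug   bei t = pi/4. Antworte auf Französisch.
De l'équation de l'accélération a(t) = -128·cos(4·t), nous substituons t = pi/4 pour obtenir a = 128.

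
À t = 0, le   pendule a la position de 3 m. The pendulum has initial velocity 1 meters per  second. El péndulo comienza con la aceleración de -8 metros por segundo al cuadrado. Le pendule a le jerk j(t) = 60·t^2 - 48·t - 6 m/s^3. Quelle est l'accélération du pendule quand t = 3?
Nous devons trouver l'intégrale de notre équation du jerk j(t) = 60·t^2 - 48·t - 6 1 fois. En prenant ∫j(t)dt et en appliquant a(0) = -8, nous trouvons a(t) = 20·t^3 - 24·t^2 - 6·t - 8. De l'équation de l'accélération a(t) = 20·t^3 - 24·t^2 - 6·t - 8, nous substituons t = 3 pour obtenir a = 298.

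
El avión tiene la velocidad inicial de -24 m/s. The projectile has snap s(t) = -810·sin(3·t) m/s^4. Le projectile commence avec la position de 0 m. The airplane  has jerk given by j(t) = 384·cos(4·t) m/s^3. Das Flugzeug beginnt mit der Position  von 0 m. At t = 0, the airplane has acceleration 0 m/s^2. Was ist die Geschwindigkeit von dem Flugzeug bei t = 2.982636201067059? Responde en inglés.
We must find the antiderivative of our jerk equation j(t) = 384·cos(4·t) 2 times. Taking ∫j(t)dt and applying a(0) = 0, we find a(t) = 96·sin(4·t). The antiderivative of acceleration, with v(0) = -24, gives velocity: v(t) = -24·cos(4·t). We have velocity v(t) = -24·cos(4·t). Substituting t = 2.982636201067059: v(2.982636201067059) = -19.3099576809074.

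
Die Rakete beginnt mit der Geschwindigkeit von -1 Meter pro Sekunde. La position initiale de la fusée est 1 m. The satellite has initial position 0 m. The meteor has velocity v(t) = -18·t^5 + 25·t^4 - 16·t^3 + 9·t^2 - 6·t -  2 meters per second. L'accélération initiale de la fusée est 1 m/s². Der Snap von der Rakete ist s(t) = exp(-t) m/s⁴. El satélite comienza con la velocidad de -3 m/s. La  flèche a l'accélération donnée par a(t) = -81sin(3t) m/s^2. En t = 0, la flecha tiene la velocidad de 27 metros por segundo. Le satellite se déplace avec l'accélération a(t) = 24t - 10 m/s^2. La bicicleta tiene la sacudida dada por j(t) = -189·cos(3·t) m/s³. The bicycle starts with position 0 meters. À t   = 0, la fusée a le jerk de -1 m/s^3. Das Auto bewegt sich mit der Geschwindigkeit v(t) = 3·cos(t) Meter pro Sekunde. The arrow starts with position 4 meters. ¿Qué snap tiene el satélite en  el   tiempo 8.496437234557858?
Para resolver esto, necesitamos tomar 2 derivadas de nuestra ecuación de la aceleración a(t) = 24·t - 10. Derivando la aceleración, obtenemos la sacudida: j(t) = 24. La derivada de la sacudida da el snap: s(t) = 0. De la ecuación del snap s(t) = 0, sustituimos t = 8.496437234557858 para obtener s = 0.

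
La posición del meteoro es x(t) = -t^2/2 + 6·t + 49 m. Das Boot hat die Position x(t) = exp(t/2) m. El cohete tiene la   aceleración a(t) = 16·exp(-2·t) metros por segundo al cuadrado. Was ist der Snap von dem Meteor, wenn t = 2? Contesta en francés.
Nous devons dériver notre équation de la position x(t) = -t^2/2 + 6·t + 49 4 fois. La dérivée de la position donne la vitesse: v(t) = 6 - t. La dérivée de la vitesse donne l'accélération: a(t) = -1. La dérivée de l'accélération donne le jerk: j(t) = 0. La dérivée du jerk donne le snap: s(t) = 0. Nous avons le snap s(t) = 0. En substituant t = 2: s(2) = 0.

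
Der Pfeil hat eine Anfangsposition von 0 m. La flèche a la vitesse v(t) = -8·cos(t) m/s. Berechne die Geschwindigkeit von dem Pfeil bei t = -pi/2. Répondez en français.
De l'équation de la vitesse v(t) = -8·cos(t), nous substituons t = -pi/2 pour obtenir v = 0.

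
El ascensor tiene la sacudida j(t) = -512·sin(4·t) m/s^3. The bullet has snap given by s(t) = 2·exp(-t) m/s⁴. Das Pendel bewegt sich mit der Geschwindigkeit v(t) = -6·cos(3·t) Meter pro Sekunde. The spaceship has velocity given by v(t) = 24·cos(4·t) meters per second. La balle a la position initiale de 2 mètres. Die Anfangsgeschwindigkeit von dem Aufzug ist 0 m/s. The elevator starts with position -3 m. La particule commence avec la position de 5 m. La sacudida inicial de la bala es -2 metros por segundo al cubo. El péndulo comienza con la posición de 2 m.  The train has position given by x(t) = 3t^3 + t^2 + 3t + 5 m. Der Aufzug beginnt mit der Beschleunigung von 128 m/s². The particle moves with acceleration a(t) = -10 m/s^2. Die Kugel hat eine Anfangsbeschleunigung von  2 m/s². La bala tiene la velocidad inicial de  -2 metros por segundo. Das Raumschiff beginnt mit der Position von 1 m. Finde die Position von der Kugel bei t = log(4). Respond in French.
En partant du snap s(t) = 2·exp(-t), nous prenons 4 primitives. En prenant ∫s(t)dt et en appliquant j(0) = -2, nous trouvons j(t) = -2·exp(-t). La primitive du jerk, avec a(0) = 2, donne l'accélération: a(t) = 2·exp(-t). En prenant ∫a(t)dt et en appliquant v(0) = -2, nous trouvons v(t) = -2·exp(-t). En prenant ∫v(t)dt et en appliquant x(0) = 2, nous trouvons x(t) = 2·exp(-t). De l'équation de la position x(t) = 2·exp(-t), nous substituons t = log(4) pour obtenir x = 1/2.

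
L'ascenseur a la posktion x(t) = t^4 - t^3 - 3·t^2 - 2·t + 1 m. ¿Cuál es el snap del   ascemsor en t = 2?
Partiendo de la posición x(t) = t^4 - t^3 - 3·t^2 - 2·t + 1, tomamos 4 derivadas. La derivada de la posición da la velocidad: v(t) = 4·t^3 - 3·t^2 - 6·t - 2. Derivando la velocidad, obtenemos la aceleración: a(t) = 12·t^2 - 6·t - 6. Derivando la aceleración, obtenemos la sacudida: j(t) = 24·t - 6. Tomando d/dt de j(t), encontramos s(t) = 24. De la ecuación del snap s(t) = 24, sustituimos t = 2 para obtener s = 24.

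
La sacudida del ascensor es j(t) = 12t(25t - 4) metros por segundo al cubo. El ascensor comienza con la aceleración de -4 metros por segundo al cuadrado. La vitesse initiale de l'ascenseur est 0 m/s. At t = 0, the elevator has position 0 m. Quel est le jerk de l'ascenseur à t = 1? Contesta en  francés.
Nous avons le jerk j(t) = 12·t·(25·t - 4). En substituant t = 1: j(1) = 252.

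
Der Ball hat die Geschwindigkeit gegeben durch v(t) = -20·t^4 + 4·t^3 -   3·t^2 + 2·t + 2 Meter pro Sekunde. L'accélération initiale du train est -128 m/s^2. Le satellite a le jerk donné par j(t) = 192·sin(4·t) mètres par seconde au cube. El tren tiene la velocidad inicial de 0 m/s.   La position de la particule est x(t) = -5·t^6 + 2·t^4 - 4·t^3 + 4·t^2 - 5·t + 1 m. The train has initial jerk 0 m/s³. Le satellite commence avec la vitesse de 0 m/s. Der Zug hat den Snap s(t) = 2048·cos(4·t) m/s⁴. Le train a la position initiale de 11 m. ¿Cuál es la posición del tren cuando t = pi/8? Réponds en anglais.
We need to integrate our snap equation s(t) = 2048·cos(4·t) 4 times. Finding the antiderivative of s(t) and using j(0) = 0: j(t) = 512·sin(4·t). Taking ∫j(t)dt and applying a(0) = -128, we find a(t) = -128·cos(4·t). Taking ∫a(t)dt and applying v(0) = 0, we find v(t) = -32·sin(4·t). Finding the antiderivative of v(t) and using x(0) = 11: x(t) = 8·cos(4·t) + 3. We have position x(t) = 8·cos(4·t) + 3. Substituting t = pi/8: x(pi/8) = 3.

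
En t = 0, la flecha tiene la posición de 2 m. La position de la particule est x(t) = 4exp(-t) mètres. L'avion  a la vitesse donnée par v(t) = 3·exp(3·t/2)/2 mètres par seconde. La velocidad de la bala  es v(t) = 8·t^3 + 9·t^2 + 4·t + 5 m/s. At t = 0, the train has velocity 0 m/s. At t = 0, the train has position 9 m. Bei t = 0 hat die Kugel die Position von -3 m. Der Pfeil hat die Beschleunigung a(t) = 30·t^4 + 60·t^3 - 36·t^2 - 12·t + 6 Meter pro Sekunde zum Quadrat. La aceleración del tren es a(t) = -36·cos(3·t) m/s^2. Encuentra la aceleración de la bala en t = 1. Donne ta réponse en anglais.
Starting from velocity v(t) = 8·t^3 + 9·t^2 + 4·t + 5, we take 1 derivative. Taking d/dt of v(t), we find a(t) = 24·t^2 + 18·t + 4. From the given acceleration equation a(t) = 24·t^2 + 18·t + 4, we substitute t = 1 to get a = 46.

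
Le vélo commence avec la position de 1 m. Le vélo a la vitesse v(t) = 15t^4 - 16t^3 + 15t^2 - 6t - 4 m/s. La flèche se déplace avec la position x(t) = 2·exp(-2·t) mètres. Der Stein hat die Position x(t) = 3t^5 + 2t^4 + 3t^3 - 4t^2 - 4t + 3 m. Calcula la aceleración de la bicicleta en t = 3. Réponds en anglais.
To solve this, we need to take 1 derivative of our velocity equation v(t) = 15·t^4 - 16·t^3 + 15·t^2 - 6·t - 4. Taking d/dt of v(t), we find a(t) = 60·t^3 - 48·t^2 + 30·t - 6. We have acceleration a(t) = 60·t^3 - 48·t^2 + 30·t - 6. Substituting t = 3: a(3) = 1272.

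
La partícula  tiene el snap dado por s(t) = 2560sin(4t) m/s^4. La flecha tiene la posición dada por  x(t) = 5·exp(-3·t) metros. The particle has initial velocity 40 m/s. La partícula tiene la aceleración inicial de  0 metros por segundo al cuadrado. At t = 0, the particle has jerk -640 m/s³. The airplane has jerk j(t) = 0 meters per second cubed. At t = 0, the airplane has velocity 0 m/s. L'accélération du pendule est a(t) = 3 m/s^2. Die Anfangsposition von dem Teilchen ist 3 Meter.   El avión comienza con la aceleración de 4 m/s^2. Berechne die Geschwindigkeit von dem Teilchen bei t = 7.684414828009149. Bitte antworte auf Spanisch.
Partiendo del snap s(t) = 2560·sin(4·t), tomamos 3 integrales. Integrando el snap y usando la condición inicial j(0) = -640, obtenemos j(t) = -640·cos(4·t). La antiderivada de la sacudida es la aceleración. Usando a(0) = 0, obtenemos a(t) = -160·sin(4·t). Integrando la aceleración y usando la condición inicial v(0) = 40, obtenemos v(t) = 40·cos(4·t). Usando v(t) = 40·cos(4·t) y sustituyendo t = 7.684414828009149, encontramos v = 31.1464443367202.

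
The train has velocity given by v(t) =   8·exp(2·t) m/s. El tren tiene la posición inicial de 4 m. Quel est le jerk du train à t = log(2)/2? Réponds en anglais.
To solve this, we need to take 2 derivatives of our velocity equation v(t) = 8·exp(2·t). Taking d/dt of v(t), we find a(t) = 16·exp(2·t). Differentiating acceleration, we get jerk: j(t) = 32·exp(2·t). From the given jerk equation j(t) = 32·exp(2·t), we substitute t = log(2)/2 to get j = 64.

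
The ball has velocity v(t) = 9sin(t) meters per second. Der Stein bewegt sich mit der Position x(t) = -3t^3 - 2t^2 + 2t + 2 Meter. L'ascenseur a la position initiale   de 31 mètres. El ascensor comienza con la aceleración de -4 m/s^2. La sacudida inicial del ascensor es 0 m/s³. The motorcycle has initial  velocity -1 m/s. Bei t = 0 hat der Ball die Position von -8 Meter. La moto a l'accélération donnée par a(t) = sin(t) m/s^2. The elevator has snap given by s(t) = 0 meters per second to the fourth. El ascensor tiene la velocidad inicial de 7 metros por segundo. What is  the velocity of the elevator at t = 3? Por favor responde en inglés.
To find the answer, we compute 3 integrals of s(t) = 0. Finding the integral of s(t) and using j(0) = 0: j(t) = 0. Finding the integral of j(t) and using a(0) = -4: a(t) = -4. The antiderivative of acceleration, with v(0) = 7, gives velocity: v(t) = 7 - 4·t. We have velocity v(t) = 7 - 4·t. Substituting t = 3: v(3) = -5.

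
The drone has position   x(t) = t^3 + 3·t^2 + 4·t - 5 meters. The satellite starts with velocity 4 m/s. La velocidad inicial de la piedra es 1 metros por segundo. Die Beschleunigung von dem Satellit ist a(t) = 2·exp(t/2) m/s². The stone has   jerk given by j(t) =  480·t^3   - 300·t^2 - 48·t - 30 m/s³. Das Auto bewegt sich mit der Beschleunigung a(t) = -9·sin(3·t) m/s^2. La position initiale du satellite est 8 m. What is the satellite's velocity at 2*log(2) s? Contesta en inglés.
We must find the integral of our acceleration equation a(t) = 2·exp(t/2) 1 time. The integral of acceleration, with v(0) = 4, gives velocity: v(t) = 4·exp(t/2). We have velocity v(t) = 4·exp(t/2). Substituting t = 2*log(2): v(2*log(2)) = 8.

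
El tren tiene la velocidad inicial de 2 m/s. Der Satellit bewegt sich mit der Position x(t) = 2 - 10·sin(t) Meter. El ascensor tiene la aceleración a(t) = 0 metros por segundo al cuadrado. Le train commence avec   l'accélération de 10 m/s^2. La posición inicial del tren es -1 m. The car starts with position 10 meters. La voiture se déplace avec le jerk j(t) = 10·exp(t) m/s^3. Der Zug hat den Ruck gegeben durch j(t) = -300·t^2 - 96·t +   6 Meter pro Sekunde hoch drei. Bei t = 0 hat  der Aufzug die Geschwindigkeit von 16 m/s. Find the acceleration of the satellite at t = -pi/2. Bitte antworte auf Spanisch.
Partiendo de la posición x(t) = 2 - 10·sin(t), tomamos 2 derivadas. Tomando d/dt de x(t), encontramos v(t) = -10·cos(t). Tomando d/dt de v(t), encontramos a(t) = 10·sin(t). De la ecuación de la aceleración a(t) = 10·sin(t), sustituimos t = -pi/2 para obtener a = -10.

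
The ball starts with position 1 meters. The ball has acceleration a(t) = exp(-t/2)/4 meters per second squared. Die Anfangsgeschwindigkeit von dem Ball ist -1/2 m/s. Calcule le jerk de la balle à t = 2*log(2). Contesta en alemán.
Um dies zu lösen, müssen wir 1 Ableitung unserer Gleichung für die Beschleunigung a(t) = exp(-t/2)/4 nehmen. Die Ableitung von der Beschleunigung ergibt den Ruck: j(t) = -exp(-t/2)/8. Wir haben den Ruck j(t) = -exp(-t/2)/8. Durch Einsetzen von t = 2*log(2): j(2*log(2)) = -1/16.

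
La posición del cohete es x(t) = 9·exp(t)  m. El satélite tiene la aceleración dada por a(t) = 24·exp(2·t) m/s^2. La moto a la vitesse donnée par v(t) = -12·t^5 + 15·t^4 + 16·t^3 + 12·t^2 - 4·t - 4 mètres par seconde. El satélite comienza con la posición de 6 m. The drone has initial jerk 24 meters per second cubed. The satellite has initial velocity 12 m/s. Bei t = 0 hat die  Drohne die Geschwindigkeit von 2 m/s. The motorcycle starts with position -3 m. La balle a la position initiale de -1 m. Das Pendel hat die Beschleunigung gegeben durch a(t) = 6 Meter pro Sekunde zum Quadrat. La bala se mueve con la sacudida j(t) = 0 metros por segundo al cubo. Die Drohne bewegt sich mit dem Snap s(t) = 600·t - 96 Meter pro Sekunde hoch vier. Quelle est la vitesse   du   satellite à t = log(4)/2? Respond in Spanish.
Debemos encontrar la integral de nuestra ecuación de la aceleración a(t) = 24·exp(2·t) 1 vez. La integral de la aceleración es la velocidad. Usando v(0) = 12, obtenemos v(t) = 12·exp(2·t). Usando v(t) = 12·exp(2·t) y sustituyendo t = log(4)/2, encontramos v = 48.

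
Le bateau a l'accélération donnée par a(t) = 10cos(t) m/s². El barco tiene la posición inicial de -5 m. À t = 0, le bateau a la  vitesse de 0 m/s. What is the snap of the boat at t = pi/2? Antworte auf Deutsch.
Ausgehend von der Beschleunigung a(t) = 10·cos(t), nehmen wir 2 Ableitungen. Durch Ableiten von der Beschleunigung erhalten wir den Ruck: j(t) = -10·sin(t). Durch Ableiten von dem Ruck erhalten wir den Snap: s(t) = -10·cos(t). Mit s(t) = -10·cos(t) und Einsetzen von t = pi/2, finden wir s = 0.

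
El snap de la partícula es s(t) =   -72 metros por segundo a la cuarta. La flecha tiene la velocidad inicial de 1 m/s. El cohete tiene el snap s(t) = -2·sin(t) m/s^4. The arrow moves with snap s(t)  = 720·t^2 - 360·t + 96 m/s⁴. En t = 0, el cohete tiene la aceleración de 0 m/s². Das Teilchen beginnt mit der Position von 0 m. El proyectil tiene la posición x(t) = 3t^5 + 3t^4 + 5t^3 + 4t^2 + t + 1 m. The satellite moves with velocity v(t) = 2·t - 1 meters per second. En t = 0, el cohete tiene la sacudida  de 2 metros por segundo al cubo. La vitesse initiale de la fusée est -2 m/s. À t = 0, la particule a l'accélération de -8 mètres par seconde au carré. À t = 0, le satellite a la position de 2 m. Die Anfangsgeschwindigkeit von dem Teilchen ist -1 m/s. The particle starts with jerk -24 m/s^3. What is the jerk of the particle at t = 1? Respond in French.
Nous devons trouver la primitive de notre équation du snap s(t) = -72 1 fois. L'intégrale du snap est le jerk. En utilisant j(0) = -24, nous obtenons j(t) = -72·t - 24. Nous avons le jerk j(t) = -72·t - 24. En substituant t = 1: j(1) = -96.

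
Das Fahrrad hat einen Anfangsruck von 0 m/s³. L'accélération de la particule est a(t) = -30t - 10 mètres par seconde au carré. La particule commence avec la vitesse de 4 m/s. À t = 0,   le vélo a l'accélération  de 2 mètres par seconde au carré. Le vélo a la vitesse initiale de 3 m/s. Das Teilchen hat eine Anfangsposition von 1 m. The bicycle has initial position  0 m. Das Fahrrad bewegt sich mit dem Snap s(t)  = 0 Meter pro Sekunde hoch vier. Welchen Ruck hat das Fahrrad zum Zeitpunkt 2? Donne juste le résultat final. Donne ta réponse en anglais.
The jerk at t = 2 is j = 0.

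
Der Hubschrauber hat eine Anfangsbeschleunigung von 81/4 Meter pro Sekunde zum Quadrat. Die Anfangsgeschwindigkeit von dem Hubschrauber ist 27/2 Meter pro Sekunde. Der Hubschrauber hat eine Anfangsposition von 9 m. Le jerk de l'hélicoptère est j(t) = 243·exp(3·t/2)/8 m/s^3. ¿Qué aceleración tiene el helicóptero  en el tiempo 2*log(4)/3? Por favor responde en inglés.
Starting from jerk j(t) = 243·exp(3·t/2)/8, we take 1 antiderivative. Finding the integral of j(t) and using a(0) = 81/4: a(t) = 81·exp(3·t/2)/4. Using a(t) = 81·exp(3·t/2)/4 and substituting t = 2*log(4)/3, we find a = 81.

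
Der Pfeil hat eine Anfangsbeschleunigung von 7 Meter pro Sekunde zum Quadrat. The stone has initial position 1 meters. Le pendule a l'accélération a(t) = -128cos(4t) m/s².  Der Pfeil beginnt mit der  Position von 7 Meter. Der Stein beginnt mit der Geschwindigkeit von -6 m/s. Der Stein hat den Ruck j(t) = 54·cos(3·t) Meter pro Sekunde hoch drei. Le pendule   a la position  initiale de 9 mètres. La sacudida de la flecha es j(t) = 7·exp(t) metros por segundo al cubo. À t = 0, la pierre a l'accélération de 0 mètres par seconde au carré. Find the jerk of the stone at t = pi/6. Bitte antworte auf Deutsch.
Mit j(t) = 54·cos(3·t) und Einsetzen von t = pi/6, finden wir j = 0.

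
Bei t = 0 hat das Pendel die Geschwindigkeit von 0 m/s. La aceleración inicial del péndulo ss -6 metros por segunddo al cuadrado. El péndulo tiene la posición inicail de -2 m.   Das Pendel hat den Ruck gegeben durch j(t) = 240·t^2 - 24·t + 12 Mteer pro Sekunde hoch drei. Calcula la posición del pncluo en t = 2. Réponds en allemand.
Um dies zu lösen, müssen wir 3 Stammfunktionen unserer Gleichung für den Ruck j(t) = 240·t^2 - 24·t + 12 finden. Das Integral von dem Ruck, mit a(0) = -6, ergibt die Beschleunigung: a(t) = 80·t^3 - 12·t^2 + 12·t - 6. Mit ∫a(t)dt und Anwendung von v(0) = 0, finden wir v(t) = 2·t·(10·t^3 - 2·t^2 + 3·t - 3). Durch Integration von der Geschwindigkeit und Verwendung der Anfangsbedingung x(0) = -2, erhalten wir x(t) = 4·t^5 - t^4 + 2·t^3 - 3·t^2 - 2. Wir haben die Position x(t) = 4·t^5 - t^4 + 2·t^3 - 3·t^2 - 2. Durch Einsetzen von t = 2: x(2) = 114.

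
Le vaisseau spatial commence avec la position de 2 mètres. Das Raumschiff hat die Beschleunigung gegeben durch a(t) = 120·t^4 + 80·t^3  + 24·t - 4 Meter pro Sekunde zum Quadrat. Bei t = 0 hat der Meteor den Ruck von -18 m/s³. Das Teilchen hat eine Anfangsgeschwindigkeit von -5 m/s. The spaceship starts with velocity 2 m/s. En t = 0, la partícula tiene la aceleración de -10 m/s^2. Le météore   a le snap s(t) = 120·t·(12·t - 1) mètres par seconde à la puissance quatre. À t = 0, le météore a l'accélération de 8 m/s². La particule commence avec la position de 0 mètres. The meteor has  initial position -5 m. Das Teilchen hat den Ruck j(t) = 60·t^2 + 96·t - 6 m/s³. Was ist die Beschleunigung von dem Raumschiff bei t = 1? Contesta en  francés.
Nous avons l'accélération a(t) = 120·t^4 + 80·t^3 + 24·t - 4. En substituant t = 1: a(1) = 220.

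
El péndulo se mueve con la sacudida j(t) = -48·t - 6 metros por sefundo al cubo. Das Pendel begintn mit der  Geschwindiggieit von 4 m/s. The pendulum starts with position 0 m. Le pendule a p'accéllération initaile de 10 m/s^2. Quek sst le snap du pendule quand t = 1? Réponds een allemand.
Um dies zu lösen, müssen wir 1 Ableitung unserer Gleichung für den Ruck j(t) = -48·t - 6 nehmen. Die Ableitung von dem Ruck ergibt den Snap: s(t) = -48. Aus der Gleichung für den Snap s(t) = -48, setzen wir t = 1 ein und erhalten s = -48.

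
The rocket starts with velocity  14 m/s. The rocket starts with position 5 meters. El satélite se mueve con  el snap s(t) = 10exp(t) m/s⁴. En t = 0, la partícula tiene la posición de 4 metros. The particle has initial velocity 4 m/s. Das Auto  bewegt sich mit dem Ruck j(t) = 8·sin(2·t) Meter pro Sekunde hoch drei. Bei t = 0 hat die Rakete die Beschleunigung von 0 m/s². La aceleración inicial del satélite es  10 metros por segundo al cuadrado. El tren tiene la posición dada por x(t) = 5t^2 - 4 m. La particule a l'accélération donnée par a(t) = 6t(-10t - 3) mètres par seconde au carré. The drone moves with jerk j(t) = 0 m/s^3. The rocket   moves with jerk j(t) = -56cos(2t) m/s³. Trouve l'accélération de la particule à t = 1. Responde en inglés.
We have acceleration a(t) = 6·t·(-10·t - 3). Substituting t = 1: a(1) = -78.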